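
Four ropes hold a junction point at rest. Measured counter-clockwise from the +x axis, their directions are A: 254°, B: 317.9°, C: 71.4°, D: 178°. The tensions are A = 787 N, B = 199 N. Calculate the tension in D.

T_D ≈ 228 N

Resolve: ΣF_x = 787 cos 254° + 199 cos 317.9° + T_C cos 71.4° + T_D cos 178° = 0.
        ΣF_y = 787 sin 254° + 199 sin 317.9° + T_C sin 71.4° + T_D sin 178° = 0.
The known terms sum to (-69.27, -889.9) N, so 0.3190 T_C − 0.9994 T_D = 69.27 and 0.9478 T_C + 0.0349 T_D = 889.9.
Solving simultaneously: T_C = 930.6 N, T_D = 227.7 N.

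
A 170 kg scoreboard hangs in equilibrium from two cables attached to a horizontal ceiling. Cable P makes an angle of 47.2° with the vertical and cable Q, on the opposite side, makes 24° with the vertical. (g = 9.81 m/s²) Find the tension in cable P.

Angles from the horizontal: cable P is 90° − 47.2° = 42.8°, cable Q is 90° − 24° = 66°.
Weight W = 170 × 9.81 = 1668 N acts straight down.
Horizontal: T_P cos 42.8° = T_Q cos 66°  →  T_Q = 1.804 T_P.
Vertical: T_P sin 42.8° + T_Q sin 66° = 1668.
Substituting the horizontal relation into the vertical equation gives 2.327 T_P = 1668, so T_P = 716.5 N.

T_P ≈ 717 N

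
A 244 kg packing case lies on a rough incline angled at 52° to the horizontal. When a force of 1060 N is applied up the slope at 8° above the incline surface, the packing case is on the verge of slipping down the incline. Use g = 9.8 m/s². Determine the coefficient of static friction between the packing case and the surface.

On the verge of sliding down the incline, friction is at its maximum μN and acts up the slope.
Perpendicular to incline: N = W cos 52° − P sin 8° = 1472 − 147.5 = 1325 N.
Along incline: P cos 8° + μN = W sin 52° → μ = (W sin 52° − P cos 8°) / N = 0.6301.

μ ≈ 0.630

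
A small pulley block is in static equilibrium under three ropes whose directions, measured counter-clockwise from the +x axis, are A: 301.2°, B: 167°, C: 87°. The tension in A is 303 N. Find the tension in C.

T_C ≈ 221 N

Resolve: ΣF_x = 303 cos 301.2° + T_B cos 167° + T_C cos 87° = 0.
        ΣF_y = 303 sin 301.2° + T_B sin 167° + T_C sin 87° = 0.
The known terms sum to (157, -259.2) N, so -0.9744 T_B + 0.0523 T_C = -157 and 0.2250 T_B + 0.9986 T_C = 259.2.
Solving simultaneously: T_B = 172.9 N, T_C = 220.6 N.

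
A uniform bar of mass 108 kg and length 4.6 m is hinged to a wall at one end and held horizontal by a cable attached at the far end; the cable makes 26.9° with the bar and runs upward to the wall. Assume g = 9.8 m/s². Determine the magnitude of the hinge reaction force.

Take torques about the hinge: T sin 26.9° · 4.6 = 108×9.8×2.3 = 2434.3 N·m.
So T = 2434.3 / (0.4524 × 4.6) = 1169.7 N.
ΣF_x = 0: H_x = T cos 26.9° = 1043.1 N.
ΣF_y = 0: H_y = (108×9.8) − T sin 26.9° = 1058.4 − 529.2 = 529.2 N.
|H| = √(H_x² + H_y²) = √((1043.1)² + (529.2)²) = 1169.7 N.

|H| ≈ 1170 N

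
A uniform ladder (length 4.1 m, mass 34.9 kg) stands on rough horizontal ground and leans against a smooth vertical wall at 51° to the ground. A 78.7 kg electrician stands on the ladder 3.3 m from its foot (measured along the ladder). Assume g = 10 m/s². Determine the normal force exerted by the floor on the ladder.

ΣF_y = 0: N_floor = 34.9×10 + 78.7×10 = 1136 N.

N_floor ≈ 1140 N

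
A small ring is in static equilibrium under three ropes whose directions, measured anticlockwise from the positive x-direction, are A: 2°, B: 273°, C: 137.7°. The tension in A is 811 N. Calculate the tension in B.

T_B ≈ 805 N

Resolve: ΣF_x = 811 cos 2° + T_B cos 273° + T_C cos 137.7° = 0.
        ΣF_y = 811 sin 2° + T_B sin 273° + T_C sin 137.7° = 0.
The known terms sum to (810.5, 28.3) N, so 0.0523 T_B − 0.7396 T_C = -810.5 and -0.9986 T_B + 0.6730 T_C = -28.3.
Solving simultaneously: T_B = 805.3 N, T_C = 1153 N.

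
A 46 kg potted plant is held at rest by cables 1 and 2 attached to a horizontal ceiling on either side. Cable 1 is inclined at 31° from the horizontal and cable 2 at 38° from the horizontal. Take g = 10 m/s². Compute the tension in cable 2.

T_2 ≈ 422 N

Weight W = 46 × 10 = 460 N acts straight down.
Horizontal: T_1 cos 31° = T_2 cos 38°  →  T_1 = 0.9193 T_2.
Vertical: T_1 sin 31° + T_2 sin 38° = 460.
Substituting the horizontal relation into the vertical equation gives 1.089 T_2 = 460, so T_2 = 422.3 N.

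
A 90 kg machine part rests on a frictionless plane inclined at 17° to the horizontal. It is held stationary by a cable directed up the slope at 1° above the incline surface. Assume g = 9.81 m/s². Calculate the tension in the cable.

T ≈ 258 N

Take axes along and perpendicular to the incline. Weight components: W sin 17° = 258.1 N down-slope, W cos 17° = 844.3 N into the surface.
Along incline: T cos 1° = W sin 17° → T = 258.2 N.
Perpendicular: N = W cos 17° − T sin 1° = 839.8 N.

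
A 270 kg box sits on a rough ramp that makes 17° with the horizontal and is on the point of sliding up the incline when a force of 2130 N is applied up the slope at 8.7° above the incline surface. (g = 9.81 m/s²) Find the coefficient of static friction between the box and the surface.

μ ≈ 0.602

On the verge of sliding up the incline, friction is at its maximum μN and acts down the slope.
Perpendicular to incline: N = W cos 17° − P sin 8.7° = 2533 − 322.2 = 2211 N.
Along incline: P cos 8.7° − μN = W sin 17° → μ = −(W sin 17° − P cos 8.7°) / N = 0.6021.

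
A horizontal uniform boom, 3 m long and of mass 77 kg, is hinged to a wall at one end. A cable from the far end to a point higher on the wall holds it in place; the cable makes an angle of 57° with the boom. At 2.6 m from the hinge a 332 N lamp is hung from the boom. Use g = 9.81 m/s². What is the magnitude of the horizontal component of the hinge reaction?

H_x ≈ 432 N

Take torques about the hinge: T sin 57° · 3 = 77×9.81×1.5 + 332×2.6 = 1996.3 N·m.
So T = 1996.3 / (0.8387 × 3) = 793.42 N.
ΣF_x = 0: H_x = T cos 57° = 432.13 N.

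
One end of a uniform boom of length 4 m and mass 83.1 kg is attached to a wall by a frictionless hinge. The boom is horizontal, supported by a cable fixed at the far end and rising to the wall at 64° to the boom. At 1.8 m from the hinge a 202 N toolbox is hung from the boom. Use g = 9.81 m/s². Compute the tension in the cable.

Take torques about the hinge: T sin 64° · 4 = 83.1×9.81×2 + 202×1.8 = 1994 N·m.
So T = 1994 / (0.8988 × 4) = 554.64 N.

T ≈ 555 N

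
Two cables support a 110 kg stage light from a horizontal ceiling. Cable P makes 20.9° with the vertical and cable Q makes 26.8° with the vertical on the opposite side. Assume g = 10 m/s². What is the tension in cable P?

Angles from the horizontal: cable P is 90° − 20.9° = 69.1°, cable Q is 90° − 26.8° = 63.2°.
Weight W = 110 × 10 = 1100 N acts straight down.
Horizontal: T_P cos 69.1° = T_Q cos 63.2°  →  T_Q = 0.7912 T_P.
Vertical: T_P sin 69.1° + T_Q sin 63.2° = 1100.
Substituting the horizontal relation into the vertical equation gives 1.64 T_P = 1100, so T_P = 670.6 N.

T_P ≈ 671 N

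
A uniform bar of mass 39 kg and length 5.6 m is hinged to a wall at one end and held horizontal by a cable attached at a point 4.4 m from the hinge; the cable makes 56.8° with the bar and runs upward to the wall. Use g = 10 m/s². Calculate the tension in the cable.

Take torques about the hinge: T sin 56.8° · 4.4 = 39×10×2.8 = 1092 N·m.
So T = 1092 / (0.8368 × 4.4) = 296.6 N.

T ≈ 297 N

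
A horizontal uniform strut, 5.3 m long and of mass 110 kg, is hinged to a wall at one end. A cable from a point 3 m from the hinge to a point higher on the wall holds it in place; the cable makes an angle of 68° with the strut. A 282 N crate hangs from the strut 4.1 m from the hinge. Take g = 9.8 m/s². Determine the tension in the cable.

Take torques about the hinge: T sin 68° · 3 = 110×9.8×2.65 + 282×4.1 = 4012.9 N·m.
So T = 4012.9 / (0.9272 × 3) = 1442.7 N.

T ≈ 1440 N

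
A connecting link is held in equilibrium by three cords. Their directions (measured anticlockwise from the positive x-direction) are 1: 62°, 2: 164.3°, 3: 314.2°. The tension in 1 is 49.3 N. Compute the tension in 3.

Resolve: ΣF_x = 49.3 cos 62° + T_2 cos 164.3° + T_3 cos 314.2° = 0.
        ΣF_y = 49.3 sin 62° + T_2 sin 164.3° + T_3 sin 314.2° = 0.
The known terms sum to (23.14, 43.53) N, so -0.9627 T_2 + 0.6972 T_3 = -23.14 and 0.2706 T_2 − 0.7169 T_3 = -43.53.
Solving simultaneously: T_2 = 93.60 N, T_3 = 96.05 N.

T_3 ≈ 96 N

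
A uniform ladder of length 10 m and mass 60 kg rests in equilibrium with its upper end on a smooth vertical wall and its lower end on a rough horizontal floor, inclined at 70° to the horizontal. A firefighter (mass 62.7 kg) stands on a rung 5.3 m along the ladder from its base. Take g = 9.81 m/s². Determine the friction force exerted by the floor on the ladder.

f ≈ 226 N

Torques about the foot: N_wall · 10 sin 70° = 60×9.81×5 cos 70° + 62.7×9.81×5.3 cos 70° → N_wall = 225.77 N.
ΣF_x = 0: f_floor = N_wall = 225.77 N.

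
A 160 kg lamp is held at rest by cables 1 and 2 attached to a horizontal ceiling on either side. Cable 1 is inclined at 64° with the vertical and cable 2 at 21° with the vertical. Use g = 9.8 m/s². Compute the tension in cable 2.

T_2 ≈ 1410 N

Angles from the horizontal: cable 1 is 90° − 64° = 26°, cable 2 is 90° − 21° = 69°.
Weight W = 160 × 9.8 = 1568 N acts straight down.
Horizontal: T_1 cos 26° = T_2 cos 69°  →  T_1 = 0.3987 T_2.
Vertical: T_1 sin 26° + T_2 sin 69° = 1568.
Substituting the horizontal relation into the vertical equation gives 1.108 T_2 = 1568, so T_2 = 1415 N.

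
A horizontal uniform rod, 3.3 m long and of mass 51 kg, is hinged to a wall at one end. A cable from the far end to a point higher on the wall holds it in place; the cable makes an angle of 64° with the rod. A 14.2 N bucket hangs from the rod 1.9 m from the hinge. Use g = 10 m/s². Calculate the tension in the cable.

Take torques about the hinge: T sin 64° · 3.3 = 51×10×1.65 + 14.2×1.9 = 868.48 N·m.
So T = 868.48 / (0.8988 × 3.3) = 292.81 N.

T ≈ 293 N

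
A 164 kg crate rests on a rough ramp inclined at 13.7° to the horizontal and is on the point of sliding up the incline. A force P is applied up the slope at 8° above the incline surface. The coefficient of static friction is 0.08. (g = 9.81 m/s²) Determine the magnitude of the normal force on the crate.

N ≈ 1490 N

On the verge of sliding up the incline, friction equals μN and acts down the slope.
Perpendicular: N + P sin 8° = W cos 13.7° = 1563 N.
Along incline: P cos 8° = W sin 13.7° + μN  with W sin 13.7° = 381 N.
Solving the pair for P and N: P = 505.4 N, N = 1493 N (and f = μN = 119.4 N).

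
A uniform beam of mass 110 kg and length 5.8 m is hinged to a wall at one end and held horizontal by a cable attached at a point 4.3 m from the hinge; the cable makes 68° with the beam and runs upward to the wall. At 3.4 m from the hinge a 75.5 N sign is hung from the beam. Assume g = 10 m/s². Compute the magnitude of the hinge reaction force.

Take torques about the hinge: T sin 68° · 4.3 = 110×10×2.9 + 75.5×3.4 = 3446.7 N·m.
So T = 3446.7 / (0.9272 × 4.3) = 864.51 N.
ΣF_x = 0: H_x = T cos 68° = 323.85 N.
ΣF_y = 0: H_y = (110×10 + 75.5) − T sin 68° = 1175.5 − 801.56 = 373.94 N.
|H| = √(H_x² + H_y²) = √((323.85)² + (373.94)²) = 494.68 N.

|H| ≈ 495 N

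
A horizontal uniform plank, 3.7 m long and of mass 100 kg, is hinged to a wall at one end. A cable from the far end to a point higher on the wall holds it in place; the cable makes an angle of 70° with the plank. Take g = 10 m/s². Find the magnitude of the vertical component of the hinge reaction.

Take torques about the hinge: T sin 70° · 3.7 = 100×10×1.85 = 1850 N·m.
So T = 1850 / (0.9397 × 3.7) = 532.09 N.
ΣF_y = 0: H_y = (100×10) − T sin 70° = 1000 − 500 = 500 N.

|H_y| ≈ 500 N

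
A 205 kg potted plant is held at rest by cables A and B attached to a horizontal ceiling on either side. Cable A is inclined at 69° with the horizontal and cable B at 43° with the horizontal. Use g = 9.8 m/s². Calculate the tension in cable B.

T_B ≈ 777 N

Weight W = 205 × 9.8 = 2009 N acts straight down.
Horizontal: T_A cos 69° = T_B cos 43°  →  T_A = 2.041 T_B.
Vertical: T_A sin 69° + T_B sin 43° = 2009.
Substituting the horizontal relation into the vertical equation gives 2.587 T_B = 2009, so T_B = 776.5 N.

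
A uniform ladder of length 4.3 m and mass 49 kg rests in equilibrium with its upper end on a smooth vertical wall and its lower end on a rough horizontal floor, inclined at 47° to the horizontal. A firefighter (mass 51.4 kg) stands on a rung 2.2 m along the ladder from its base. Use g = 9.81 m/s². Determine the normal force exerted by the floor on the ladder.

ΣF_y = 0: N_floor = 49×9.81 + 51.4×9.81 = 984.92 N.

N_floor ≈ 985 N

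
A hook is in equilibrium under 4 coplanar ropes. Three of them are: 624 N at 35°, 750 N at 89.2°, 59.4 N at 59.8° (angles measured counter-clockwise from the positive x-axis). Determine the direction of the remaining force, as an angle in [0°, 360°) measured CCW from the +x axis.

θ ≈ 245°

Sum the known components: ΣF_x = 551.5 N, ΣF_y = 1159 N.
For equilibrium the remaining force must supply (−ΣF_x, −ΣF_y) = (-551.5, -1159) N.
Magnitude = √((-551.5)² + (-1159)²) = 1284 N; direction = atan2(-1159, -551.5) = 244.6°.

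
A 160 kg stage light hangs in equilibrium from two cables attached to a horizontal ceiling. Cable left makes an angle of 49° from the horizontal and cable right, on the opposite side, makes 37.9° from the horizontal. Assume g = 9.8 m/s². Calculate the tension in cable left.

T_left ≈ 1240 N

Weight W = 160 × 9.8 = 1568 N acts straight down.
Horizontal: T_left cos 49° = T_right cos 37.9°  →  T_right = 0.8314 T_left.
Vertical: T_left sin 49° + T_right sin 37.9° = 1568.
Substituting the horizontal relation into the vertical equation gives 1.265 T_left = 1568, so T_left = 1239 N.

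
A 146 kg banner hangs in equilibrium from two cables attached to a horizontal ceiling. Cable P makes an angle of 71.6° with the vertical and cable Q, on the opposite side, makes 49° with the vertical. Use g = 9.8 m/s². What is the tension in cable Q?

T_Q ≈ 1580 N

Angles from the horizontal: cable P is 90° − 71.6° = 18.4°, cable Q is 90° − 49° = 41°.
Weight W = 146 × 9.8 = 1431 N acts straight down.
Horizontal: T_P cos 18.4° = T_Q cos 41°  →  T_P = 0.7954 T_Q.
Vertical: T_P sin 18.4° + T_Q sin 41° = 1431.
Substituting the horizontal relation into the vertical equation gives 0.9071 T_Q = 1431, so T_Q = 1577 N.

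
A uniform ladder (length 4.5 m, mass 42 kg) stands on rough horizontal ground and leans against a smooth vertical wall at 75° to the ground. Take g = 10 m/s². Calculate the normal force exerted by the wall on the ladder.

Torques about the foot: N_wall · 4.5 sin 75° = 42×10×2.25 cos 75° → N_wall = 56.269 N.

N_wall ≈ 56.3 N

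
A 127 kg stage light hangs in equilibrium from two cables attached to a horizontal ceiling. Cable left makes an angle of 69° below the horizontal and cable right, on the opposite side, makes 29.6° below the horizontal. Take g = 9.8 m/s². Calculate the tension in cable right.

Weight W = 127 × 9.8 = 1245 N acts straight down.
Horizontal: T_left cos 69° = T_right cos 29.6°  →  T_left = 2.426 T_right.
Vertical: T_left sin 69° + T_right sin 29.6° = 1245.
Substituting the horizontal relation into the vertical equation gives 2.759 T_right = 1245, so T_right = 451.1 N.

T_right ≈ 451 N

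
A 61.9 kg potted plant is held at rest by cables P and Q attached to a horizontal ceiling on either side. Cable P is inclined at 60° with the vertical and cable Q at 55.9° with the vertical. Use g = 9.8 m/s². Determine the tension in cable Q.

T_Q ≈ 584 N

Angles from the horizontal: cable P is 90° − 60° = 30°, cable Q is 90° − 55.9° = 34.1°.
Weight W = 61.9 × 9.8 = 606.6 N acts straight down.
Horizontal: T_P cos 30° = T_Q cos 34.1°  →  T_P = 0.9562 T_Q.
Vertical: T_P sin 30° + T_Q sin 34.1° = 606.6.
Substituting the horizontal relation into the vertical equation gives 1.039 T_Q = 606.6, so T_Q = 584 N.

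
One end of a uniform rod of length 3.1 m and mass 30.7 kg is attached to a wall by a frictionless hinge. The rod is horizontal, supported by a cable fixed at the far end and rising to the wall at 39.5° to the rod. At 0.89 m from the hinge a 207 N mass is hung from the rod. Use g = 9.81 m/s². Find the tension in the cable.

Take torques about the hinge: T sin 39.5° · 3.1 = 30.7×9.81×1.55 + 207×0.89 = 651.04 N·m.
So T = 651.04 / (0.6361 × 3.1) = 330.17 N.

T ≈ 330 N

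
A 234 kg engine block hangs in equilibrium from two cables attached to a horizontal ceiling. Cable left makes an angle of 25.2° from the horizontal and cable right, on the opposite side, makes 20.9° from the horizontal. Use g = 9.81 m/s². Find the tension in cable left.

T_left ≈ 2980 N

Weight W = 234 × 9.81 = 2296 N acts straight down.
Horizontal: T_left cos 25.2° = T_right cos 20.9°  →  T_right = 0.9686 T_left.
Vertical: T_left sin 25.2° + T_right sin 20.9° = 2296.
Substituting the horizontal relation into the vertical equation gives 0.7713 T_left = 2296, so T_left = 2976 N.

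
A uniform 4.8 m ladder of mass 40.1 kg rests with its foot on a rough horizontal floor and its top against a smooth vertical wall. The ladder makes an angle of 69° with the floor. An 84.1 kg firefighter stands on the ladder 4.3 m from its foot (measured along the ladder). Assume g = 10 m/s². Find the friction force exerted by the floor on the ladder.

f ≈ 366 N

Torques about the foot: N_wall · 4.8 sin 69° = 40.1×10×2.4 cos 69° + 84.1×10×4.3 cos 69° → N_wall = 366.17 N.
ΣF_x = 0: f_floor = N_wall = 366.17 N.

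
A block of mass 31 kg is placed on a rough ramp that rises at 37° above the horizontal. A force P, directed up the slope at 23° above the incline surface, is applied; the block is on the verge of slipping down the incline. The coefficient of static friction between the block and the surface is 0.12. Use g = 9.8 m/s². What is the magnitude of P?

On the verge of sliding down the incline, friction equals μN and acts up the slope.
Perpendicular: N + P sin 23° = W cos 37° = 242.6 N.
Along incline: P cos 23° + μN = W sin 37° with W sin 37° = 182.8 N.
Solving the pair for P and N: P = 176 N, N = 173.9 N (and f = μN = 20.86 N).

P ≈ 176 N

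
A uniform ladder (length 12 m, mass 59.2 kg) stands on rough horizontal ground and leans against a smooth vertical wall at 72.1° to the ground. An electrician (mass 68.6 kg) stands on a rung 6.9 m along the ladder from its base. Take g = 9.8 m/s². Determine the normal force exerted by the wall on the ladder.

Torques about the foot: N_wall · 12 sin 72.1° = 59.2×9.8×6 cos 72.1° + 68.6×9.8×6.9 cos 72.1° → N_wall = 218.55 N.

N_wall ≈ 219 N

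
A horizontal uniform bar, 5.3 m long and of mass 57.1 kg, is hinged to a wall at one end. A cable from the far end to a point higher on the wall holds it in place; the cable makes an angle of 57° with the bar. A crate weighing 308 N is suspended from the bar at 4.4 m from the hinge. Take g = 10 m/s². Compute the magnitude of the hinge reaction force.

Take torques about the hinge: T sin 57° · 5.3 = 57.1×10×2.65 + 308×4.4 = 2868.3 N·m.
So T = 2868.3 / (0.8387 × 5.3) = 645.3 N.
ΣF_x = 0: H_x = T cos 57° = 351.46 N.
ΣF_y = 0: H_y = (57.1×10 + 308) − T sin 57° = 879 − 541.2 = 337.8 N.
|H| = √(H_x² + H_y²) = √((351.46)² + (337.8)²) = 487.48 N.

|H| ≈ 487 N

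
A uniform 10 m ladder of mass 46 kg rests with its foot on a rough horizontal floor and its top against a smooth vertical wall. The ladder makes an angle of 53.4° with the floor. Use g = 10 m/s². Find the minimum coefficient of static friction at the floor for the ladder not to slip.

ΣF_y = 0: N_floor = 46×10 = 460 N.
Torques about the foot: N_wall · 10 sin 53.4° = 46×10×5 cos 53.4° → N_wall = 170.81 N.
ΣF_x = 0: f_floor = N_wall = 170.81 N.
μ_min = f_floor / N_floor = 170.81 / 460 = 0.3713.

μ_min ≈ 0.371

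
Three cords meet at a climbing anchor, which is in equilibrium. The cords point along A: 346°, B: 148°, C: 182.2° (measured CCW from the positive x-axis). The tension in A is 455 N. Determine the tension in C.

T_C ≈ 250 N

Resolve: ΣF_x = 455 cos 346° + T_B cos 148° + T_C cos 182.2° = 0.
        ΣF_y = 455 sin 346° + T_B sin 148° + T_C sin 182.2° = 0.
The known terms sum to (441.5, -110.1) N, so -0.8480 T_B − 0.9993 T_C = -441.5 and 0.5299 T_B − 0.0384 T_C = 110.1.
Solving simultaneously: T_B = 225.8 N, T_C = 250.1 N.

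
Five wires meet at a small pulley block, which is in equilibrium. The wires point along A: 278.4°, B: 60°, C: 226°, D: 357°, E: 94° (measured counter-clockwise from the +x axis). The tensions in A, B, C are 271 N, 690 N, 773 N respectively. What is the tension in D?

Resolve: ΣF_x = 271 cos 278.4° + 690 cos 60° + 773 cos 226° + T_D cos 357° + T_E cos 94° = 0.
        ΣF_y = 271 sin 278.4° + 690 sin 60° + 773 sin 226° + T_D sin 357° + T_E sin 94° = 0.
The known terms sum to (-152.4, -226.6) N, so 0.9986 T_D − 0.0698 T_E = 152.4 and -0.0523 T_D + 0.9976 T_E = 226.6.
Solving simultaneously: T_D = 169.1 N, T_E = 236 N.

T_D ≈ 169 N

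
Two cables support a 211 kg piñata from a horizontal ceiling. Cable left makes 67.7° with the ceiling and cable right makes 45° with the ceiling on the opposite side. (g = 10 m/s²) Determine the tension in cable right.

T_right ≈ 868 N

Weight W = 211 × 10 = 2110 N acts straight down.
Horizontal: T_left cos 67.7° = T_right cos 45°  →  T_left = 1.863 T_right.
Vertical: T_left sin 67.7° + T_right sin 45° = 2110.
Substituting the horizontal relation into the vertical equation gives 2.431 T_right = 2110, so T_right = 867.9 N.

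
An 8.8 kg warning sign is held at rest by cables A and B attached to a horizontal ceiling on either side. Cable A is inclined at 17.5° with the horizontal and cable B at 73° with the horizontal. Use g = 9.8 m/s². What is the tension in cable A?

Weight W = 8.8 × 9.8 = 86.24 N acts straight down.
Horizontal: T_A cos 17.5° = T_B cos 73°  →  T_B = 3.262 T_A.
Vertical: T_A sin 17.5° + T_B sin 73° = 86.24.
Substituting the horizontal relation into the vertical equation gives 3.42 T_A = 86.24, so T_A = 25.22 N.

T_A ≈ 25.2 N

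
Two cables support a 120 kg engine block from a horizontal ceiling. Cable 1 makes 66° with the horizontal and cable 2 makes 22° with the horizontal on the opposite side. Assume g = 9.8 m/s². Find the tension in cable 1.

Weight W = 120 × 9.8 = 1176 N acts straight down.
Horizontal: T_1 cos 66° = T_2 cos 22°  →  T_2 = 0.4387 T_1.
Vertical: T_1 sin 66° + T_2 sin 22° = 1176.
Substituting the horizontal relation into the vertical equation gives 1.078 T_1 = 1176, so T_1 = 1091 N.

T_1 ≈ 1090 N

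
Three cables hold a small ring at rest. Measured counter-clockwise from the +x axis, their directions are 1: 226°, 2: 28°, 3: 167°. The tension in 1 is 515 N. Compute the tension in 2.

T_2 ≈ 673 N

Resolve: ΣF_x = 515 cos 226° + T_2 cos 28° + T_3 cos 167° = 0.
        ΣF_y = 515 sin 226° + T_2 sin 28° + T_3 sin 167° = 0.
The known terms sum to (-357.7, -370.5) N, so 0.8829 T_2 − 0.9744 T_3 = 357.7 and 0.4695 T_2 + 0.2250 T_3 = 370.5.
Solving simultaneously: T_2 = 672.9 N, T_3 = 242.6 N.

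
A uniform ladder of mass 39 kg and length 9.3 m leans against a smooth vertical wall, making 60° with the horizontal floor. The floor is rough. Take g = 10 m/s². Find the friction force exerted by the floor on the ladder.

Torques about the foot: N_wall · 9.3 sin 60° = 39×10×4.65 cos 60° → N_wall = 112.58 N.
ΣF_x = 0: f_floor = N_wall = 112.58 N.

f ≈ 113 N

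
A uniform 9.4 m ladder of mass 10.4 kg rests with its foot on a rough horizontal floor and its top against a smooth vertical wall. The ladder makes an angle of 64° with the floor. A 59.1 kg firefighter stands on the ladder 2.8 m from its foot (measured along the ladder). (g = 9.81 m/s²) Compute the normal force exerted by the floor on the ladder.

N_floor ≈ 682 N

ΣF_y = 0: N_floor = 10.4×9.81 + 59.1×9.81 = 681.8 N.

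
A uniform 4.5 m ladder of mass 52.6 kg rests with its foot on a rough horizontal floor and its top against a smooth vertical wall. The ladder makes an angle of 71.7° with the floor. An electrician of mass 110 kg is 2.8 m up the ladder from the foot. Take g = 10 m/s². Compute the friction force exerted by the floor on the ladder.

Torques about the foot: N_wall · 4.5 sin 71.7° = 52.6×10×2.25 cos 71.7° + 110×10×2.8 cos 71.7° → N_wall = 313.34 N.
ΣF_x = 0: f_floor = N_wall = 313.34 N.

f ≈ 313 N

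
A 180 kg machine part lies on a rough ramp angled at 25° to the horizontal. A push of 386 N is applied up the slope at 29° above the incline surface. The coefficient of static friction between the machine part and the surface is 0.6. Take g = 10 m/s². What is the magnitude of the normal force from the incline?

N ≈ 1440 N

Axes along / perpendicular to the incline. W sin 25° = 760.7 N down-slope; W cos 25° = 1631 N into the surface.
Perpendicular: N = W cos 25° − P sin 29° = 1631 − 187.1 = 1444 N.
Along incline: P cos 29° + f = W sin 25° (friction acts up-slope) → f = 760.7 − 337.6 = 423.1 N.
|f| = 423.1 N ≤ μN = 866.5 N, so the machine part is indeed static.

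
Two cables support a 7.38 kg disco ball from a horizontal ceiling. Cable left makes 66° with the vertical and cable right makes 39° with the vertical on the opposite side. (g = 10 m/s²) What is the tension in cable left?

Angles from the horizontal: cable left is 90° − 66° = 24°, cable right is 90° − 39° = 51°.
Weight W = 7.38 × 10 = 73.8 N acts straight down.
Horizontal: T_left cos 24° = T_right cos 51°  →  T_right = 1.452 T_left.
Vertical: T_left sin 24° + T_right sin 51° = 73.8.
Substituting the horizontal relation into the vertical equation gives 1.535 T_left = 73.8, so T_left = 48.08 N.

T_left ≈ 48.1 N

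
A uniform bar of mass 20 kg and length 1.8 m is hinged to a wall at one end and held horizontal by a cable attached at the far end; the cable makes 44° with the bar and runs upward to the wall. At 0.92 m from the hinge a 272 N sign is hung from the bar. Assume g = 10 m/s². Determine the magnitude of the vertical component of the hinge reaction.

Take torques about the hinge: T sin 44° · 1.8 = 20×10×0.9 + 272×0.92 = 430.24 N·m.
So T = 430.24 / (0.6947 × 1.8) = 344.09 N.
ΣF_y = 0: H_y = (20×10 + 272) − T sin 44° = 472 − 239.02 = 232.98 N.

|H_y| ≈ 233 N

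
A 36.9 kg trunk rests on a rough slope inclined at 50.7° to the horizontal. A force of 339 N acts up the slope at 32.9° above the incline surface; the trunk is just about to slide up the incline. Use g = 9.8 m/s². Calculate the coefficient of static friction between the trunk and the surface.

On the verge of sliding up the incline, friction is at its maximum μN and acts down the slope.
Perpendicular to incline: N = W cos 50.7° − P sin 32.9° = 229 − 184.1 = 44.91 N.
Along incline: P cos 32.9° − μN = W sin 50.7° → μ = −(W sin 50.7° − P cos 32.9°) / N = 0.1068.

μ ≈ 0.107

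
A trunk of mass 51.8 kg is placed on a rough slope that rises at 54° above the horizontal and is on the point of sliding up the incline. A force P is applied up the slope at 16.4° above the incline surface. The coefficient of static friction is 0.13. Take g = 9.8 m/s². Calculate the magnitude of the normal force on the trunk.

N ≈ 171 N

On the verge of sliding up the incline, friction equals μN and acts down the slope.
Perpendicular: N + P sin 16.4° = W cos 54° = 298.4 N.
Along incline: P cos 16.4° = W sin 54° + μN  with W sin 54° = 410.7 N.
Solving the pair for P and N: P = 451.3 N, N = 171 N (and f = μN = 22.23 N).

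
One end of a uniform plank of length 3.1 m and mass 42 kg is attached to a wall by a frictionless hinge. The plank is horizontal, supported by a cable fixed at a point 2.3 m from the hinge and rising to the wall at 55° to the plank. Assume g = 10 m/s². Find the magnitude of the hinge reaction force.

Take torques about the hinge: T sin 55° · 2.3 = 42×10×1.55 = 651 N·m.
So T = 651 / (0.8192 × 2.3) = 345.53 N.
ΣF_x = 0: H_x = T cos 55° = 198.19 N.
ΣF_y = 0: H_y = (42×10) − T sin 55° = 420 − 283.04 = 136.96 N.
|H| = √(H_x² + H_y²) = √((198.19)² + (136.96)²) = 240.91 N.

|H| ≈ 241 N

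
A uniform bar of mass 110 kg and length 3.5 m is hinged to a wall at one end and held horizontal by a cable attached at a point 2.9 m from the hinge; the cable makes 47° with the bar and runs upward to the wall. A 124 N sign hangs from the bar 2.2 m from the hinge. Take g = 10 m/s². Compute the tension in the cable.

T ≈ 1040 N

Take torques about the hinge: T sin 47° · 2.9 = 110×10×1.75 + 124×2.2 = 2197.8 N·m.
So T = 2197.8 / (0.7314 × 2.9) = 1036.2 N.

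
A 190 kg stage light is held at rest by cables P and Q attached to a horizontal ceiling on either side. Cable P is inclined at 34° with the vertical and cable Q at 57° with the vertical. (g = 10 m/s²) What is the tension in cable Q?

T_Q ≈ 1060 N

Angles from the horizontal: cable P is 90° − 34° = 56°, cable Q is 90° − 57° = 33°.
Weight W = 190 × 10 = 1900 N acts straight down.
Horizontal: T_P cos 56° = T_Q cos 33°  →  T_P = 1.5 T_Q.
Vertical: T_P sin 56° + T_Q sin 33° = 1900.
Substituting the horizontal relation into the vertical equation gives 1.788 T_Q = 1900, so T_Q = 1063 N.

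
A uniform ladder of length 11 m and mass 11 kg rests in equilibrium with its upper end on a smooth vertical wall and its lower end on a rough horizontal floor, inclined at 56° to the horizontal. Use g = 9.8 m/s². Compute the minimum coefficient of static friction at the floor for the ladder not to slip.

ΣF_y = 0: N_floor = 11×9.8 = 107.8 N.
Torques about the foot: N_wall · 11 sin 56° = 11×9.8×5.5 cos 56° → N_wall = 36.356 N.
ΣF_x = 0: f_floor = N_wall = 36.356 N.
μ_min = f_floor / N_floor = 36.356 / 107.8 = 0.3373.

μ_min ≈ 0.337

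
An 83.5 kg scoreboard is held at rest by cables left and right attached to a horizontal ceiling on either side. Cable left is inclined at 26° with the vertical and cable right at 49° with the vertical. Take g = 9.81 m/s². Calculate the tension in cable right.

Angles from the horizontal: cable left is 90° − 26° = 64°, cable right is 90° − 49° = 41°.
Weight W = 83.5 × 9.81 = 819.1 N acts straight down.
Horizontal: T_left cos 64° = T_right cos 41°  →  T_left = 1.722 T_right.
Vertical: T_left sin 64° + T_right sin 41° = 819.1.
Substituting the horizontal relation into the vertical equation gives 2.203 T_right = 819.1, so T_right = 371.8 N.

T_right ≈ 372 N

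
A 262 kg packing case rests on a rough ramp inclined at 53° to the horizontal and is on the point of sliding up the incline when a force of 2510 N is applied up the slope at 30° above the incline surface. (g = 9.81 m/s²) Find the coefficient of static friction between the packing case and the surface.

μ ≈ 0.415

On the verge of sliding up the incline, friction is at its maximum μN and acts down the slope.
Perpendicular to incline: N = W cos 53° − P sin 30° = 1547 − 1255 = 291.8 N.
Along incline: P cos 30° − μN = W sin 53° → μ = −(W sin 53° − P cos 30°) / N = 0.4149.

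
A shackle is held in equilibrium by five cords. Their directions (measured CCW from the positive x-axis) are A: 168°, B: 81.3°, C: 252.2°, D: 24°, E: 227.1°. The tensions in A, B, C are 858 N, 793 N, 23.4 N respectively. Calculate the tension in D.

T_D ≈ 2990 N

Resolve: ΣF_x = 858 cos 168° + 793 cos 81.3° + 23.4 cos 252.2° + T_D cos 24° + T_E cos 227.1° = 0.
        ΣF_y = 858 sin 168° + 793 sin 81.3° + 23.4 sin 252.2° + T_D sin 24° + T_E sin 227.1° = 0.
The known terms sum to (-726.5, 940) N, so 0.9135 T_D − 0.6807 T_E = 726.5 and 0.4067 T_D − 0.7325 T_E = -940.
Solving simultaneously: T_D = 2987 N, T_E = 2942 N.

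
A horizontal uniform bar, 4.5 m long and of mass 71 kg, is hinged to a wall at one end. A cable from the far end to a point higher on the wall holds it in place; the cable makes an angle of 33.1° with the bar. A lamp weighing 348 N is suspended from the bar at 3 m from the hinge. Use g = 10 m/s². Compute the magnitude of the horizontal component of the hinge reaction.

Take torques about the hinge: T sin 33.1° · 4.5 = 71×10×2.25 + 348×3 = 2641.5 N·m.
So T = 2641.5 / (0.5461 × 4.5) = 1074.9 N.
ΣF_x = 0: H_x = T cos 33.1° = 900.46 N.

H_x ≈ 900 N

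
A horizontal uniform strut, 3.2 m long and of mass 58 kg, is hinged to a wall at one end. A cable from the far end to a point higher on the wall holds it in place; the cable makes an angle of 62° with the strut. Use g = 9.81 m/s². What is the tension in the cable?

Take torques about the hinge: T sin 62° · 3.2 = 58×9.81×1.6 = 910.37 N·m.
So T = 910.37 / (0.8829 × 3.2) = 322.2 N.

T ≈ 322 N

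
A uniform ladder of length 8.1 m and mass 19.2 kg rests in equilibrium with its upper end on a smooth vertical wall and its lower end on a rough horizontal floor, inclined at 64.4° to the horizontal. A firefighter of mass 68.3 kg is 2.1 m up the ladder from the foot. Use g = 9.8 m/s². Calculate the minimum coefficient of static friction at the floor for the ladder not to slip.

ΣF_y = 0: N_floor = 19.2×9.8 + 68.3×9.8 = 857.5 N.
Torques about the foot: N_wall · 8.1 sin 64.4° = 19.2×9.8×4.05 cos 64.4° + 68.3×9.8×2.1 cos 64.4° → N_wall = 128.22 N.
ΣF_x = 0: f_floor = N_wall = 128.22 N.
μ_min = f_floor / N_floor = 128.22 / 857.5 = 0.1495.

μ_min ≈ 0.150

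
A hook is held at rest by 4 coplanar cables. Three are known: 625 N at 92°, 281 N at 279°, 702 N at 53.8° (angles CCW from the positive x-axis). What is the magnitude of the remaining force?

Sum the known components: ΣF_x = 436.8 N, ΣF_y = 913.6 N.
For equilibrium the remaining force must supply (−ΣF_x, −ΣF_y) = (-436.8, -913.6) N.
Magnitude = √((-436.8)² + (-913.6)²) = 1013 N; direction = atan2(-913.6, -436.8) = 244.4°.

F ≈ 1010 N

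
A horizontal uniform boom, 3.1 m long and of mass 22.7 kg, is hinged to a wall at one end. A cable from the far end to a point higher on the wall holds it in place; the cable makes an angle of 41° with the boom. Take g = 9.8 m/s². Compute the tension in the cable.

T ≈ 170 N

Take torques about the hinge: T sin 41° · 3.1 = 22.7×9.8×1.55 = 344.81 N·m.
So T = 344.81 / (0.6561 × 3.1) = 169.54 N.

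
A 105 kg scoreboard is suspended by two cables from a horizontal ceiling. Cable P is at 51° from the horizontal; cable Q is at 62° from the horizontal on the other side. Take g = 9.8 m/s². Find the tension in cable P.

Weight W = 105 × 9.8 = 1029 N acts straight down.
Horizontal: T_P cos 51° = T_Q cos 62°  →  T_Q = 1.34 T_P.
Vertical: T_P sin 51° + T_Q sin 62° = 1029.
Substituting the horizontal relation into the vertical equation gives 1.961 T_P = 1029, so T_P = 524.8 N.

T_P ≈ 525 N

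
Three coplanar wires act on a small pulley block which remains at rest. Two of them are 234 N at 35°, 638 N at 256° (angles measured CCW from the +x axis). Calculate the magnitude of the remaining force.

Sum the known components: ΣF_x = 37.34 N, ΣF_y = -484.8 N.
For equilibrium the remaining force must supply (−ΣF_x, −ΣF_y) = (-37.34, 484.8) N.
Magnitude = √((-37.34)² + (484.8)²) = 486.3 N; direction = atan2(484.8, -37.34) = 94.4°.

F ≈ 486 N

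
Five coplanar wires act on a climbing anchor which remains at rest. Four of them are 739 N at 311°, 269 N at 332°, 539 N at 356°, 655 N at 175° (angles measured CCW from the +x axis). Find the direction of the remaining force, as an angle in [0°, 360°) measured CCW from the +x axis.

Sum the known components: ΣF_x = 607.5 N, ΣF_y = -664.5 N.
For equilibrium the remaining force must supply (−ΣF_x, −ΣF_y) = (-607.5, 664.5) N.
Magnitude = √((-607.5)² + (664.5)²) = 900.4 N; direction = atan2(664.5, -607.5) = 132.4°.

θ ≈ 132°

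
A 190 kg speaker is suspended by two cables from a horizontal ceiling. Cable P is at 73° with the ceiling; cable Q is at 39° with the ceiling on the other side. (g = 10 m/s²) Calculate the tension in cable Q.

T_Q ≈ 599 N

Weight W = 190 × 10 = 1900 N acts straight down.
Horizontal: T_P cos 73° = T_Q cos 39°  →  T_P = 2.658 T_Q.
Vertical: T_P sin 73° + T_Q sin 39° = 1900.
Substituting the horizontal relation into the vertical equation gives 3.171 T_Q = 1900, so T_Q = 599.1 N.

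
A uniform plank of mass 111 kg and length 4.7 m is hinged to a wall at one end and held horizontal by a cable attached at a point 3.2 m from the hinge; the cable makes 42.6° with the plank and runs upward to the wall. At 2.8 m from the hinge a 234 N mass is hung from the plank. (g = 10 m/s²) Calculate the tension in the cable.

T ≈ 1510 N

Take torques about the hinge: T sin 42.6° · 3.2 = 111×10×2.35 + 234×2.8 = 3263.7 N·m.
So T = 3263.7 / (0.6769 × 3.2) = 1506.8 N.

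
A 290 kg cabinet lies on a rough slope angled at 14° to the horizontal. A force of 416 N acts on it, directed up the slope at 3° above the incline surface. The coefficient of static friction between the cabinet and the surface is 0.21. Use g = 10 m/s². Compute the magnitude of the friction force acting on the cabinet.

f ≈ 286 N

Axes along / perpendicular to the incline. W sin 14° = 701.6 N down-slope; W cos 14° = 2814 N into the surface.
Perpendicular: N = W cos 14° − P sin 3° = 2814 − 21.77 = 2792 N.
Along incline: P cos 3° + f = W sin 14° (friction acts up-slope) → f = 701.6 − 415.4 = 286.1 N.
|f| = 286.1 N ≤ μN = 586.3 N, so the cabinet is indeed static.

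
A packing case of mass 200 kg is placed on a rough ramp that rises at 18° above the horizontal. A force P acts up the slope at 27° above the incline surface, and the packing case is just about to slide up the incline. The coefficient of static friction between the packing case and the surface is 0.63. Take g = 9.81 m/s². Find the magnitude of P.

P ≈ 1510 N

On the verge of sliding up the incline, friction equals μN and acts down the slope.
Perpendicular: N + P sin 27° = W cos 18° = 1866 N.
Along incline: P cos 27° = W sin 18° + μN  with W sin 18° = 606.3 N.
Solving the pair for P and N: P = 1514 N, N = 1179 N (and f = μN = 742.6 N).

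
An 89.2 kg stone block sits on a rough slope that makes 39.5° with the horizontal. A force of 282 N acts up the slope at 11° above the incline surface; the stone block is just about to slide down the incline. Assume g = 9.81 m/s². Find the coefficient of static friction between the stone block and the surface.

On the verge of sliding down the incline, friction is at its maximum μN and acts up the slope.
Perpendicular to incline: N = W cos 39.5° − P sin 11° = 675.2 − 53.81 = 621.4 N.
Along incline: P cos 11° + μN = W sin 39.5° → μ = (W sin 39.5° − P cos 11°) / N = 0.4502.

μ ≈ 0.450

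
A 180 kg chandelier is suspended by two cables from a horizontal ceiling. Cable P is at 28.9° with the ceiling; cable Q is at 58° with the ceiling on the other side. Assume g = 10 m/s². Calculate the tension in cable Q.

T_Q ≈ 1580 N

Weight W = 180 × 10 = 1800 N acts straight down.
Horizontal: T_P cos 28.9° = T_Q cos 58°  →  T_P = 0.6053 T_Q.
Vertical: T_P sin 28.9° + T_Q sin 58° = 1800.
Substituting the horizontal relation into the vertical equation gives 1.141 T_Q = 1800, so T_Q = 1578 N.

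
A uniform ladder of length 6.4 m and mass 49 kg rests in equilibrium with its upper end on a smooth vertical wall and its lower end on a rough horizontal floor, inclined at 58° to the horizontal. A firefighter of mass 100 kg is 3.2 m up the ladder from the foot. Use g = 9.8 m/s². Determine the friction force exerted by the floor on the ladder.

Torques about the foot: N_wall · 6.4 sin 58° = 49×9.8×3.2 cos 58° + 100×9.8×3.2 cos 58° → N_wall = 456.22 N.
ΣF_x = 0: f_floor = N_wall = 456.22 N.

f ≈ 456 N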